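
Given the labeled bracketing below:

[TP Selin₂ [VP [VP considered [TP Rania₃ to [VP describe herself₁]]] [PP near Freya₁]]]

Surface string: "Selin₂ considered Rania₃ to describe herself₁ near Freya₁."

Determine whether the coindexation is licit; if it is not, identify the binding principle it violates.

Principle A

The two coindexed NPs are *Freya₁* and *herself₁*.
*herself₁* is an anaphor. Principle A requires it to be bound within its binding domain — the embedded TP, whose subject is Rania₃.
Within that domain it is c-commanded by *Rania₃*, which does not share its index.
*Freya₁* does not c-command the anaphor at all.
The anaphor is unbound in its domain → Principle A violation.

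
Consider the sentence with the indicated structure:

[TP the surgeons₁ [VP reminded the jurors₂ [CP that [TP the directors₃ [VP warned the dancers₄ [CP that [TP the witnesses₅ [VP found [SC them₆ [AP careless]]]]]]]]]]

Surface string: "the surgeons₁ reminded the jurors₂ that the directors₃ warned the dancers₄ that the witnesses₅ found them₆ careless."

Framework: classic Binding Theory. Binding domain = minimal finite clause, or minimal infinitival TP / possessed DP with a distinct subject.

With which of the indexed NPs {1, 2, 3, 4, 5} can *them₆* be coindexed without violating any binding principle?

*them* is a pronoun, so Principle B applies: it must be free in its binding domain.
Binding domain of *them₆*: the embedded TP, whose subject is the witnesses₅.
*the surgeons₁* c-commands the pronoun but from outside its binding domain, and is not c-commanded by it → coindexation permitted.
*the jurors₂* c-commands the pronoun but from outside its binding domain, and is not c-commanded by it → coindexation permitted.
*the directors₃* c-commands the pronoun but from outside its binding domain, and is not c-commanded by it → coindexation permitted.
*the dancers₄* c-commands the pronoun but from outside its binding domain, and is not c-commanded by it → coindexation permitted.
*the witnesses₅* c-commands the pronoun within its binding domain → coindexation would violate Principle B.

{1, 2, 3, 4}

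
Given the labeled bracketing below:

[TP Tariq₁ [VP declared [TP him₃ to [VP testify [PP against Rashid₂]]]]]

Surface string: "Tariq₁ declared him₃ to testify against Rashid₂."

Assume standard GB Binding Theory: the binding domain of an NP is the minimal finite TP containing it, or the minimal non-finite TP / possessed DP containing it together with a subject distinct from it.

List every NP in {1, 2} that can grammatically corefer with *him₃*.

*him* is a pronoun, so Principle B applies: it must be free in its binding domain.
Binding domain of *him₃*: the matrix TP, whose subject is Tariq₁.
*Tariq₁* c-commands the pronoun within its binding domain → coindexation would violate Principle B.
*Rashid₂*: the pronoun c-commands this R-expression → coindexation would violate Principle C on *Rashid₂*.

none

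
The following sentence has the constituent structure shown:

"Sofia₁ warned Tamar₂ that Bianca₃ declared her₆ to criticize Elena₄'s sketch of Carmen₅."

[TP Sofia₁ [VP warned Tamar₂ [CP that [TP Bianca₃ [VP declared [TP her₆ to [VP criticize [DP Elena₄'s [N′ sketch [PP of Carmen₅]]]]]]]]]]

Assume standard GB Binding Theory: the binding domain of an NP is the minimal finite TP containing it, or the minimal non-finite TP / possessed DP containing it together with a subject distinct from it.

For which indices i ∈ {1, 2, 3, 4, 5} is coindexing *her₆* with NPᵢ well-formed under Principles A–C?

*her* is a pronoun, so Principle B applies: it must be free in its binding domain.
Binding domain of *her₆*: the embedded TP, whose subject is Bianca₃.
*Sofia₁* c-commands the pronoun but from outside its binding domain, and is not c-commanded by it → coindexation permitted.
*Tamar₂* c-commands the pronoun but from outside its binding domain, and is not c-commanded by it → coindexation permitted.
*Bianca₃* c-commands the pronoun within its binding domain → coindexation would violate Principle B.
*Elena₄*: the pronoun c-commands this R-expression → coindexation would violate Principle C on *Elena₄*.
*Carmen₅*: the pronoun c-commands this R-expression → coindexation would violate Principle C on *Carmen₅*.

{1, 2}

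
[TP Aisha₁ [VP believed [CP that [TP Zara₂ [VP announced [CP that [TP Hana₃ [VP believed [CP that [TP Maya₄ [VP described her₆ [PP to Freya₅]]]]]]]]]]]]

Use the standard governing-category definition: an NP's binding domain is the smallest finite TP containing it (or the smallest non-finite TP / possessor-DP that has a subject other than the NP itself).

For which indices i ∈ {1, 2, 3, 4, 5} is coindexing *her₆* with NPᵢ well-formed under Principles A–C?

*her* is a pronoun, so Principle B applies: it must be free in its binding domain.
Binding domain of *her₆*: the embedded TP, whose subject is Maya₄.
*Aisha₁* c-commands the pronoun but from outside its binding domain, and is not c-commanded by it → coindexation permitted.
*Zara₂* c-commands the pronoun but from outside its binding domain, and is not c-commanded by it → coindexation permitted.
*Hana₃* c-commands the pronoun but from outside its binding domain, and is not c-commanded by it → coindexation permitted.
*Maya₄* c-commands the pronoun within its binding domain → coindexation would violate Principle B.
*Freya₅*: the pronoun c-commands this R-expression → coindexation would violate Principle C on *Freya₅*.

{1, 2, 3}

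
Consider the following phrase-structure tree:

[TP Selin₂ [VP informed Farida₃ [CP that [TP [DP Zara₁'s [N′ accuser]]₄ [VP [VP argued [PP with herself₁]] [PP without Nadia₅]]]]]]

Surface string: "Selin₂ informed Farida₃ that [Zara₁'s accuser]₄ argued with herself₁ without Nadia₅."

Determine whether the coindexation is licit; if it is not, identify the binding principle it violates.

The two coindexed NPs are *Zara₁* and *herself₁*.
*herself₁* is an anaphor. Principle A requires it to be bound within its binding domain — the embedded TP, whose subject is [Zara₁'s accuser]₄.
Within that domain it is c-commanded by *[Zara₁'s accuser]₄*, which does not share its index.
*Zara₁* does not c-command the anaphor at all.
The anaphor is unbound in its domain → Principle A violation.

Principle A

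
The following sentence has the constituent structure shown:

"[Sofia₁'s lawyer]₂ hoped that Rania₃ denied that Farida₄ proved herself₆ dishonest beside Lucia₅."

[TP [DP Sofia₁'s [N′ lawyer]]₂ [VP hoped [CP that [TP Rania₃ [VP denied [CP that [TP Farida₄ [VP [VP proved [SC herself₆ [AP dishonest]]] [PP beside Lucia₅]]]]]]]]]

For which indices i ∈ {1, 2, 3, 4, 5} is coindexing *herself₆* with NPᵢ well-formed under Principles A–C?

*herself* is an anaphor, so Principle A applies: it must be bound in its binding domain.
Binding domain of *herself₆*: the embedded TP, whose subject is Farida₄.
*Sofia₁* does not c-command the anaphor → cannot bind it.
*[Sofia₁'s lawyer]₂* c-commands the anaphor but is outside its binding domain → cannot satisfy Principle A.
*Rania₃* c-commands the anaphor but is outside its binding domain → cannot satisfy Principle A.
*Farida₄* c-commands the anaphor within its binding domain → licit binder.
*Lucia₅* does not c-command the anaphor → cannot bind it.

{4}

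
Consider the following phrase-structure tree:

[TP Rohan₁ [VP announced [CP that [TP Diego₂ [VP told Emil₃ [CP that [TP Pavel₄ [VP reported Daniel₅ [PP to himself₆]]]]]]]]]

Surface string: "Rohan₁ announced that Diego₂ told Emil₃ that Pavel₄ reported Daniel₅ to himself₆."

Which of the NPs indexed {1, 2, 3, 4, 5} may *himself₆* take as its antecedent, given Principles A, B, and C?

{4, 5}

*himself* is an anaphor, so Principle A applies: it must be bound in its binding domain.
Binding domain of *himself₆*: the embedded TP, whose subject is Pavel₄.
*Rohan₁* c-commands the anaphor but is outside its binding domain → cannot satisfy Principle A.
*Diego₂* c-commands the anaphor but is outside its binding domain → cannot satisfy Principle A.
*Emil₃* c-commands the anaphor but is outside its binding domain → cannot satisfy Principle A.
*Pavel₄* c-commands the anaphor within its binding domain → licit binder.
*Daniel₅* c-commands the anaphor within its binding domain → licit binder.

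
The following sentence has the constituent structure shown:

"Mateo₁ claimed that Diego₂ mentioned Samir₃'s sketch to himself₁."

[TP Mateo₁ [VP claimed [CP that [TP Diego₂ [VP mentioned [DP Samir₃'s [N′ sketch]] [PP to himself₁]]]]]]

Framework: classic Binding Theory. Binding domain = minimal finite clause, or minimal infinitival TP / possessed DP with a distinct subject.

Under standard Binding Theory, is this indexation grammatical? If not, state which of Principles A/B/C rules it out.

The two coindexed NPs are *Mateo₁* and *himself₁*.
*himself₁* is an anaphor. Principle A requires it to be bound within its binding domain — the embedded TP, whose subject is Diego₂.
Within that domain it is c-commanded by *Diego₂*, which does not share its index.
*Mateo₁* does c-command the anaphor, but from outside its binding domain.
The anaphor is unbound in its domain → Principle A violation.

Principle A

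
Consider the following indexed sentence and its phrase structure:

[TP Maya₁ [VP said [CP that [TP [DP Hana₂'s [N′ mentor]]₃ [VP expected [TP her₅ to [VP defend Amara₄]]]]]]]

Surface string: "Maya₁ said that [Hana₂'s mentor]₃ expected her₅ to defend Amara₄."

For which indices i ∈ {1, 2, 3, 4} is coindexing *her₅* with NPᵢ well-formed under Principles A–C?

*her* is a pronoun, so Principle B applies: it must be free in its binding domain.
Binding domain of *her₅*: the embedded TP, whose subject is [Hana₂'s mentor]₃.
*Maya₁* c-commands the pronoun but from outside its binding domain, and is not c-commanded by it → coindexation permitted.
*Hana₂* and the pronoun do not c-command one another → neither Principle B nor Principle C is at stake; coindexation permitted.
*[Hana₂'s mentor]₃* c-commands the pronoun within its binding domain → coindexation would violate Principle B.
*Amara₄*: the pronoun c-commands this R-expression → coindexation would violate Principle C on *Amara₄*.

{1, 2}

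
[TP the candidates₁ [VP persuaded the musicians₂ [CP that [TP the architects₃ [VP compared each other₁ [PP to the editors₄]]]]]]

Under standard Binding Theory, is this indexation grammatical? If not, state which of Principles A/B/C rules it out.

The two coindexed NPs are *the candidates₁* and *each other₁*.
*each other₁* is an anaphor. Principle A requires it to be bound within its binding domain — the embedded TP, whose subject is the architects₃.
Within that domain it is c-commanded by *the architects₃*, which does not share its index.
*the candidates₁* does c-command the anaphor, but from outside its binding domain.
The anaphor is unbound in its domain → Principle A violation.

Principle A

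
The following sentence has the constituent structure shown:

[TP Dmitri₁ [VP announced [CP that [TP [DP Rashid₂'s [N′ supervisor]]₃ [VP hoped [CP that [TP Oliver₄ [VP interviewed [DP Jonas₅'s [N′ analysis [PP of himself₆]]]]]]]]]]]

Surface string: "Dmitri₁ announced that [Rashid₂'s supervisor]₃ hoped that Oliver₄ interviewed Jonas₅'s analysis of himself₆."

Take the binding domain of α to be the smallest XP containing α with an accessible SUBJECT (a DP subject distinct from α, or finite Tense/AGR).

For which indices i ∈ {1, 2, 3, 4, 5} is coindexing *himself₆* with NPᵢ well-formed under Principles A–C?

*himself* is an anaphor, so Principle A applies: it must be bound in its binding domain.
Binding domain of *himself₆*: the possessed DP, whose subject is Jonas₅.
*Dmitri₁* c-commands the anaphor but is outside its binding domain → cannot satisfy Principle A.
*Rashid₂* does not c-command the anaphor → cannot bind it.
*[Rashid₂'s supervisor]₃* c-commands the anaphor but is outside its binding domain → cannot satisfy Principle A.
*Oliver₄* c-commands the anaphor but is outside its binding domain → cannot satisfy Principle A.
*Jonas₅* c-commands the anaphor within its binding domain → licit binder.

{5}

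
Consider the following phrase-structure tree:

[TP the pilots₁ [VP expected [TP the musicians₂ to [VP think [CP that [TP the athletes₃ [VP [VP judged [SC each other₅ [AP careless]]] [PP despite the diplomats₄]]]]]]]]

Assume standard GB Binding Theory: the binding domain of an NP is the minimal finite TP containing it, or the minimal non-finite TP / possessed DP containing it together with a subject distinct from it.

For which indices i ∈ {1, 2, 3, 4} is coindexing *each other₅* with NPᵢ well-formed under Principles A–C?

{3}

*each other* is an anaphor, so Principle A applies: it must be bound in its binding domain.
Binding domain of *each other₅*: the embedded TP, whose subject is the athletes₃.
*the pilots₁* c-commands the anaphor but is outside its binding domain → cannot satisfy Principle A.
*the musicians₂* c-commands the anaphor but is outside its binding domain → cannot satisfy Principle A.
*the athletes₃* c-commands the anaphor within its binding domain → licit binder.
*the diplomats₄* does not c-command the anaphor → cannot bind it.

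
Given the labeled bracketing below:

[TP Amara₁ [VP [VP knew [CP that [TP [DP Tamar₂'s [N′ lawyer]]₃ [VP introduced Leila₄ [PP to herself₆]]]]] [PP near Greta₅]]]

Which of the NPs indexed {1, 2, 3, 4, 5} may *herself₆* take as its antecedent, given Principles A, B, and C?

{3, 4}

*herself* is an anaphor, so Principle A applies: it must be bound in its binding domain.
Binding domain of *herself₆*: the embedded TP, whose subject is [Tamar₂'s lawyer]₃.
*Amara₁* c-commands the anaphor but is outside its binding domain → cannot satisfy Principle A.
*Tamar₂* does not c-command the anaphor → cannot bind it.
*[Tamar₂'s lawyer]₃* c-commands the anaphor within its binding domain → licit binder.
*Leila₄* c-commands the anaphor within its binding domain → licit binder.
*Greta₅* does not c-command the anaphor → cannot bind it.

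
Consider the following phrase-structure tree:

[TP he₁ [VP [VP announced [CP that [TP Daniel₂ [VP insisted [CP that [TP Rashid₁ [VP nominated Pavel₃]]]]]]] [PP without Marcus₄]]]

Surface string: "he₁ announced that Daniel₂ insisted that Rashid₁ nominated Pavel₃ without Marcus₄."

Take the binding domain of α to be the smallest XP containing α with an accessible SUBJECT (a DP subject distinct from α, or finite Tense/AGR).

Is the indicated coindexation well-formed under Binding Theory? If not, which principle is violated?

The two coindexed NPs are *he₁* and *Rashid₁*.
*Rashid₁* is an R-expression. Principle C requires it to be free everywhere.
*he₁* c-commands it and carries the same index.
The R-expression is bound → Principle C violation.

Principle C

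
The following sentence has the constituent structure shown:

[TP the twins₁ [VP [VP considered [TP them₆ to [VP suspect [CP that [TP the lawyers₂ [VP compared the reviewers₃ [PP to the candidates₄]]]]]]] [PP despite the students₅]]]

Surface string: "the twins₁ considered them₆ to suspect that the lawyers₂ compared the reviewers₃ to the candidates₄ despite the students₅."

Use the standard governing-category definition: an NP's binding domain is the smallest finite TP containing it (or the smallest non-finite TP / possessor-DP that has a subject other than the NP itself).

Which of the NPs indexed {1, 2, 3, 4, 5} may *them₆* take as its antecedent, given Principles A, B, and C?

{5}

*them* is a pronoun, so Principle B applies: it must be free in its binding domain.
Binding domain of *them₆*: the matrix TP, whose subject is the twins₁.
*the twins₁* c-commands the pronoun within its binding domain → coindexation would violate Principle B.
*the lawyers₂*: the pronoun c-commands this R-expression → coindexation would violate Principle C on *the lawyers₂*.
*the reviewers₃*: the pronoun c-commands this R-expression → coindexation would violate Principle C on *the reviewers₃*.
*the candidates₄*: the pronoun c-commands this R-expression → coindexation would violate Principle C on *the candidates₄*.
*the students₅* and the pronoun do not c-command one another → neither Principle B nor Principle C is at stake; coindexation permitted.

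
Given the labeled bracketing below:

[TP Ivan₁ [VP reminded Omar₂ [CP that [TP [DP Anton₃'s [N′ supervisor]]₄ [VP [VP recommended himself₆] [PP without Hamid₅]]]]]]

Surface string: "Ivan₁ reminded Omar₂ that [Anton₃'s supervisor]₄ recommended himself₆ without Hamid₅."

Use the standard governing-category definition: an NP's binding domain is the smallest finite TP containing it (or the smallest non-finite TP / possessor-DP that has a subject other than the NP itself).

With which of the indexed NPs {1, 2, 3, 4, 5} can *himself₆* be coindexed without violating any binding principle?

{4}

*himself* is an anaphor, so Principle A applies: it must be bound in its binding domain.
Binding domain of *himself₆*: the embedded TP, whose subject is [Anton₃'s supervisor]₄.
*Ivan₁* c-commands the anaphor but is outside its binding domain → cannot satisfy Principle A.
*Omar₂* c-commands the anaphor but is outside its binding domain → cannot satisfy Principle A.
*Anton₃* does not c-command the anaphor → cannot bind it.
*[Anton₃'s supervisor]₄* c-commands the anaphor within its binding domain → licit binder.
*Hamid₅* does not c-command the anaphor → cannot bind it.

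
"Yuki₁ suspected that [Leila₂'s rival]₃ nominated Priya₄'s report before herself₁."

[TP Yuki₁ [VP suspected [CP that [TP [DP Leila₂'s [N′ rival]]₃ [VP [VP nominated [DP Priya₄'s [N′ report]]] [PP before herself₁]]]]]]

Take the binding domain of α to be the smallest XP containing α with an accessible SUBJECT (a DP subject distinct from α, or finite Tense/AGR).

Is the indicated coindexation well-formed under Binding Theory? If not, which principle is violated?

The two coindexed NPs are *Yuki₁* and *herself₁*.
*herself₁* is an anaphor. Principle A requires it to be bound within its binding domain — the embedded TP, whose subject is [Leila₂'s rival]₃.
Within that domain it is c-commanded by *[Leila₂'s rival]₃*, which does not share its index.
*Yuki₁* does c-command the anaphor, but from outside its binding domain.
The anaphor is unbound in its domain → Principle A violation.

Principle A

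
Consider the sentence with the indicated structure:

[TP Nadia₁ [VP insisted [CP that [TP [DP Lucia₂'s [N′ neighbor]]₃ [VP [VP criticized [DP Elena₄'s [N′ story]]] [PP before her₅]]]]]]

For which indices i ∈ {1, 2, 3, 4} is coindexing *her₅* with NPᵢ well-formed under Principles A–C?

{1, 2, 4}

*her* is a pronoun, so Principle B applies: it must be free in its binding domain.
Binding domain of *her₅*: the embedded TP, whose subject is [Lucia₂'s neighbor]₃.
*Nadia₁* c-commands the pronoun but from outside its binding domain, and is not c-commanded by it → coindexation permitted.
*Lucia₂* and the pronoun do not c-command one another → neither Principle B nor Principle C is at stake; coindexation permitted.
*[Lucia₂'s neighbor]₃* c-commands the pronoun within its binding domain → coindexation would violate Principle B.
*Elena₄* and the pronoun do not c-command one another → neither Principle B nor Principle C is at stake; coindexation permitted.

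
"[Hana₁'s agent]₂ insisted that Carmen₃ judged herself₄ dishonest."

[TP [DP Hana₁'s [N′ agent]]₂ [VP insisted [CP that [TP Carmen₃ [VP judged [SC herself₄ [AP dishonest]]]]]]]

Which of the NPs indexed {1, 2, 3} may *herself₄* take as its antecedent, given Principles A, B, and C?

*herself* is an anaphor, so Principle A applies: it must be bound in its binding domain.
Binding domain of *herself₄*: the embedded TP, whose subject is Carmen₃.
*Hana₁* does not c-command the anaphor → cannot bind it.
*[Hana₁'s agent]₂* c-commands the anaphor but is outside its binding domain → cannot satisfy Principle A.
*Carmen₃* c-commands the anaphor within its binding domain → licit binder.

{3}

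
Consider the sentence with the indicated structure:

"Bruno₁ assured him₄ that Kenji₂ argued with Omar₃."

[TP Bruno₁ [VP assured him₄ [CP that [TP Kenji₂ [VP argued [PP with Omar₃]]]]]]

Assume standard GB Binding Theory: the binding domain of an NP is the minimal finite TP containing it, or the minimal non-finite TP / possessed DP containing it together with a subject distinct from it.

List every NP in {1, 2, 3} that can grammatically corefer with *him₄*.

*him* is a pronoun, so Principle B applies: it must be free in its binding domain.
Binding domain of *him₄*: the matrix TP, whose subject is Bruno₁.
*Bruno₁* c-commands the pronoun within its binding domain → coindexation would violate Principle B.
*Kenji₂*: the pronoun c-commands this R-expression → coindexation would violate Principle C on *Kenji₂*.
*Omar₃*: the pronoun c-commands this R-expression → coindexation would violate Principle C on *Omar₃*.

none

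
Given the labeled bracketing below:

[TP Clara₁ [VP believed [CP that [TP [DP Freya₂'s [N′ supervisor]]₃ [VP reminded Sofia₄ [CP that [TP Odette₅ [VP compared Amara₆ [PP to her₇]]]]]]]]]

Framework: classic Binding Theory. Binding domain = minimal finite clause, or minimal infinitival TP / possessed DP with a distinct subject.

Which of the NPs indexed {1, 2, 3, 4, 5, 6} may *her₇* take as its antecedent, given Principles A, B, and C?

{1, 2, 3, 4}

*her* is a pronoun, so Principle B applies: it must be free in its binding domain.
Binding domain of *her₇*: the embedded TP, whose subject is Odette₅.
*Clara₁* c-commands the pronoun but from outside its binding domain, and is not c-commanded by it → coindexation permitted.
*Freya₂* and the pronoun do not c-command one another → neither Principle B nor Principle C is at stake; coindexation permitted.
*[Freya₂'s supervisor]₃* c-commands the pronoun but from outside its binding domain, and is not c-commanded by it → coindexation permitted.
*Sofia₄* c-commands the pronoun but from outside its binding domain, and is not c-commanded by it → coindexation permitted.
*Odette₅* c-commands the pronoun within its binding domain → coindexation would violate Principle B.
*Amara₆* c-commands the pronoun within its binding domain → coindexation would violate Principle B.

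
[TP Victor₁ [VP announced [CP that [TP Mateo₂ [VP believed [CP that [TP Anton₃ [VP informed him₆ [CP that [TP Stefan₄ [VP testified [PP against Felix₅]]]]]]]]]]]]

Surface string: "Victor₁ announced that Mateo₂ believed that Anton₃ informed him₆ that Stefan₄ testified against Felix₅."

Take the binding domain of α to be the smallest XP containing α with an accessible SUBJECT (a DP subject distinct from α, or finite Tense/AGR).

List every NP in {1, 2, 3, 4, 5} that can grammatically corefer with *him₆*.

*him* is a pronoun, so Principle B applies: it must be free in its binding domain.
Binding domain of *him₆*: the embedded TP, whose subject is Anton₃.
*Victor₁* c-commands the pronoun but from outside its binding domain, and is not c-commanded by it → coindexation permitted.
*Mateo₂* c-commands the pronoun but from outside its binding domain, and is not c-commanded by it → coindexation permitted.
*Anton₃* c-commands the pronoun within its binding domain → coindexation would violate Principle B.
*Stefan₄*: the pronoun c-commands this R-expression → coindexation would violate Principle C on *Stefan₄*.
*Felix₅*: the pronoun c-commands this R-expression → coindexation would violate Principle C on *Felix₅*.

{1, 2}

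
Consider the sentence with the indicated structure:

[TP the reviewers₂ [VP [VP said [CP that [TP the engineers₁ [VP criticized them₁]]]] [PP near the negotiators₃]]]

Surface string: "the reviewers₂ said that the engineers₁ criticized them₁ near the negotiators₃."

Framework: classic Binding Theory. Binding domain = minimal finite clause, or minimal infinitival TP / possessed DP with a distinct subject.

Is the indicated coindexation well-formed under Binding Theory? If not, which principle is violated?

Principle B

The two coindexed NPs are *the engineers₁* and *them₁*.
*them₁* is a pronoun. Its binding domain is the embedded TP, whose subject is the engineers₁.
*the engineers₁* c-commands it within that domain and carries the same index.
The pronoun is locally bound → Principle B violation.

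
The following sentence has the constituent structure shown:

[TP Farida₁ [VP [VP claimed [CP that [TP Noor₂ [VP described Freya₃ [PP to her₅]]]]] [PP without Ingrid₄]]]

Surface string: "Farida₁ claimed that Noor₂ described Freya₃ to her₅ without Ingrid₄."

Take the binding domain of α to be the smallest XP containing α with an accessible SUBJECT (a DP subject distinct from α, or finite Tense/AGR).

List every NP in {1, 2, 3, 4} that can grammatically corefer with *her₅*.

{1, 4}

*her* is a pronoun, so Principle B applies: it must be free in its binding domain.
Binding domain of *her₅*: the embedded TP, whose subject is Noor₂.
*Farida₁* c-commands the pronoun but from outside its binding domain, and is not c-commanded by it → coindexation permitted.
*Noor₂* c-commands the pronoun within its binding domain → coindexation would violate Principle B.
*Freya₃* c-commands the pronoun within its binding domain → coindexation would violate Principle B.
*Ingrid₄* and the pronoun do not c-command one another → neither Principle B nor Principle C is at stake; coindexation permitted.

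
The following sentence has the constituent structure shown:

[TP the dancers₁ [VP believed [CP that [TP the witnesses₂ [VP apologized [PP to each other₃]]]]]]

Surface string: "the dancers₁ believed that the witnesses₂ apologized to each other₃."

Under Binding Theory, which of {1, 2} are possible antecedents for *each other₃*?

*each other* is an anaphor, so Principle A applies: it must be bound in its binding domain.
Binding domain of *each other₃*: the embedded TP, whose subject is the witnesses₂.
*the dancers₁* c-commands the anaphor but is outside its binding domain → cannot satisfy Principle A.
*the witnesses₂* c-commands the anaphor within its binding domain → licit binder.

{2}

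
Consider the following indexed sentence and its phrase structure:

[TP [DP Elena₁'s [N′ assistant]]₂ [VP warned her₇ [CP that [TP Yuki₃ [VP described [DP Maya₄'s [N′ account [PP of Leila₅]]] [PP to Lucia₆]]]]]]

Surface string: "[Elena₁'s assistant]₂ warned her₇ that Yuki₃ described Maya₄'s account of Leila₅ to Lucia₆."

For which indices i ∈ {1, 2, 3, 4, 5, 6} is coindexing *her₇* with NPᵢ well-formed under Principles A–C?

*her* is a pronoun, so Principle B applies: it must be free in its binding domain.
Binding domain of *her₇*: the matrix TP, whose subject is [Elena₁'s assistant]₂.
*Elena₁* and the pronoun do not c-command one another → neither Principle B nor Principle C is at stake; coindexation permitted.
*[Elena₁'s assistant]₂* c-commands the pronoun within its binding domain → coindexation would violate Principle B.
*Yuki₃*: the pronoun c-commands this R-expression → coindexation would violate Principle C on *Yuki₃*.
*Maya₄*: the pronoun c-commands this R-expression → coindexation would violate Principle C on *Maya₄*.
*Leila₅*: the pronoun c-commands this R-expression → coindexation would violate Principle C on *Leila₅*.
*Lucia₆*: the pronoun c-commands this R-expression → coindexation would violate Principle C on *Lucia₆*.

{1}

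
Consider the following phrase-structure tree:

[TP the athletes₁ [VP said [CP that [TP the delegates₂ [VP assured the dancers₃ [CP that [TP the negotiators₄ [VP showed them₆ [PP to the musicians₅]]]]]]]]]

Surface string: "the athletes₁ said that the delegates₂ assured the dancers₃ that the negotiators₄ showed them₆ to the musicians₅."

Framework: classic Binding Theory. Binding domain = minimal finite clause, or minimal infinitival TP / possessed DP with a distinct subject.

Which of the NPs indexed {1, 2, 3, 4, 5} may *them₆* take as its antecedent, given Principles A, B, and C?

*them* is a pronoun, so Principle B applies: it must be free in its binding domain.
Binding domain of *them₆*: the embedded TP, whose subject is the negotiators₄.
*the athletes₁* c-commands the pronoun but from outside its binding domain, and is not c-commanded by it → coindexation permitted.
*the delegates₂* c-commands the pronoun but from outside its binding domain, and is not c-commanded by it → coindexation permitted.
*the dancers₃* c-commands the pronoun but from outside its binding domain, and is not c-commanded by it → coindexation permitted.
*the negotiators₄* c-commands the pronoun within its binding domain → coindexation would violate Principle B.
*the musicians₅*: the pronoun c-commands this R-expression → coindexation would violate Principle C on *the musicians₅*.

{1, 2, 3}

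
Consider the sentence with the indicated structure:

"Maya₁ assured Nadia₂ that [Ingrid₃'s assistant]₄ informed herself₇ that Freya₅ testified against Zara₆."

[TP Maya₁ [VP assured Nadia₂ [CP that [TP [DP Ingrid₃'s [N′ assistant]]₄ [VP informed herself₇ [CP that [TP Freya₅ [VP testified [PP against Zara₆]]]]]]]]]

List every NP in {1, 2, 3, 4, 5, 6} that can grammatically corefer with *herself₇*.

*herself* is an anaphor, so Principle A applies: it must be bound in its binding domain.
Binding domain of *herself₇*: the embedded TP, whose subject is [Ingrid₃'s assistant]₄.
*Maya₁* c-commands the anaphor but is outside its binding domain → cannot satisfy Principle A.
*Nadia₂* c-commands the anaphor but is outside its binding domain → cannot satisfy Principle A.
*Ingrid₃* does not c-command the anaphor → cannot bind it.
*[Ingrid₃'s assistant]₄* c-commands the anaphor within its binding domain → licit binder.
*Freya₅* does not c-command the anaphor → cannot bind it.
*Zara₆* does not c-command the anaphor → cannot bind it.

{4}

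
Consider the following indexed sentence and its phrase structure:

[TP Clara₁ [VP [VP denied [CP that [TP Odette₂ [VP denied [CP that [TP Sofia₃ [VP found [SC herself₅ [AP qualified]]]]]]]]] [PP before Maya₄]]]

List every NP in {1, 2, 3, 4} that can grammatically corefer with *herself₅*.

*herself* is an anaphor, so Principle A applies: it must be bound in its binding domain.
Binding domain of *herself₅*: the embedded TP, whose subject is Sofia₃.
*Clara₁* c-commands the anaphor but is outside its binding domain → cannot satisfy Principle A.
*Odette₂* c-commands the anaphor but is outside its binding domain → cannot satisfy Principle A.
*Sofia₃* c-commands the anaphor within its binding domain → licit binder.
*Maya₄* does not c-command the anaphor → cannot bind it.

{3}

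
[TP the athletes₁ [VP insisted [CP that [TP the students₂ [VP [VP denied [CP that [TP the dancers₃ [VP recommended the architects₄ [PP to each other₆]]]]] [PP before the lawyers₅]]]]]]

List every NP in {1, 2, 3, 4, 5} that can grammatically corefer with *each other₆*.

{3, 4}

*each other* is an anaphor, so Principle A applies: it must be bound in its binding domain.
Binding domain of *each other₆*: the embedded TP, whose subject is the dancers₃.
*the athletes₁* c-commands the anaphor but is outside its binding domain → cannot satisfy Principle A.
*the students₂* c-commands the anaphor but is outside its binding domain → cannot satisfy Principle A.
*the dancers₃* c-commands the anaphor within its binding domain → licit binder.
*the architects₄* c-commands the anaphor within its binding domain → licit binder.
*the lawyers₅* does not c-command the anaphor → cannot bind it.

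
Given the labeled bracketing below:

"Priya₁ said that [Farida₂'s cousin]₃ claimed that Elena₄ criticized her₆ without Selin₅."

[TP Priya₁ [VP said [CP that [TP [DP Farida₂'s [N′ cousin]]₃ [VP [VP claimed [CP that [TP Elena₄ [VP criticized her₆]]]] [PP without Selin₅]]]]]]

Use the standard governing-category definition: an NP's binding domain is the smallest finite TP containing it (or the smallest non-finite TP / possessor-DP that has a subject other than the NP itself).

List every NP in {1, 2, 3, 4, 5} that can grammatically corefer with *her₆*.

*her* is a pronoun, so Principle B applies: it must be free in its binding domain.
Binding domain of *her₆*: the embedded TP, whose subject is Elena₄.
*Priya₁* c-commands the pronoun but from outside its binding domain, and is not c-commanded by it → coindexation permitted.
*Farida₂* and the pronoun do not c-command one another → neither Principle B nor Principle C is at stake; coindexation permitted.
*[Farida₂'s cousin]₃* c-commands the pronoun but from outside its binding domain, and is not c-commanded by it → coindexation permitted.
*Elena₄* c-commands the pronoun within its binding domain → coindexation would violate Principle B.
*Selin₅* and the pronoun do not c-command one another → neither Principle B nor Principle C is at stake; coindexation permitted.

{1, 2, 3, 5}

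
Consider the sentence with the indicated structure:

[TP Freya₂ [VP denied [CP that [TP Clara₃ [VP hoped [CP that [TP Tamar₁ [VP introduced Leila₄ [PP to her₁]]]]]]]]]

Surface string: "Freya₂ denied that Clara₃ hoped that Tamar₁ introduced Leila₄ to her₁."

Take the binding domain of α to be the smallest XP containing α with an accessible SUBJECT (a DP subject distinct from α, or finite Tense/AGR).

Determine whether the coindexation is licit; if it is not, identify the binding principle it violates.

Principle B

The two coindexed NPs are *Tamar₁* and *her₁*.
*her₁* is a pronoun. Its binding domain is the embedded TP, whose subject is Tamar₁.
*Tamar₁* c-commands it within that domain and carries the same index.
The pronoun is locally bound → Principle B violation.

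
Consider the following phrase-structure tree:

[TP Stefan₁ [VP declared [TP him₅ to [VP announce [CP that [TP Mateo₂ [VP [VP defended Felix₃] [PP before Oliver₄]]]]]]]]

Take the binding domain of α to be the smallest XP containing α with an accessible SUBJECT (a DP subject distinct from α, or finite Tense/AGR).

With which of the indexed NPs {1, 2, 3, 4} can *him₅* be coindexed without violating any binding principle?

none

*him* is a pronoun, so Principle B applies: it must be free in its binding domain.
Binding domain of *him₅*: the matrix TP, whose subject is Stefan₁.
*Stefan₁* c-commands the pronoun within its binding domain → coindexation would violate Principle B.
*Mateo₂*: the pronoun c-commands this R-expression → coindexation would violate Principle C on *Mateo₂*.
*Felix₃*: the pronoun c-commands this R-expression → coindexation would violate Principle C on *Felix₃*.
*Oliver₄*: the pronoun c-commands this R-expression → coindexation would violate Principle C on *Oliver₄*.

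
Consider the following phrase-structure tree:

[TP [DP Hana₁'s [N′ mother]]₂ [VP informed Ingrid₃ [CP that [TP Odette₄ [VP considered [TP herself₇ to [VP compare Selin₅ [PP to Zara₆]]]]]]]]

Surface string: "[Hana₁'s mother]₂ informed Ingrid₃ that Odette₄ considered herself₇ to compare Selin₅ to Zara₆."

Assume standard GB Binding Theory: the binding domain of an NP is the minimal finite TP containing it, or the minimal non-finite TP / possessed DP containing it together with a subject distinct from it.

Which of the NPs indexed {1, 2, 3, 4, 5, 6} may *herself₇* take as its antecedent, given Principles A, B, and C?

*herself* is an anaphor, so Principle A applies: it must be bound in its binding domain.
Binding domain of *herself₇*: the embedded TP, whose subject is Odette₄.
*Hana₁* does not c-command the anaphor → cannot bind it.
*[Hana₁'s mother]₂* c-commands the anaphor but is outside its binding domain → cannot satisfy Principle A.
*Ingrid₃* c-commands the anaphor but is outside its binding domain → cannot satisfy Principle A.
*Odette₄* c-commands the anaphor within its binding domain → licit binder.
*Selin₅* does not c-command the anaphor → cannot bind it.
*Zara₆* does not c-command the anaphor → cannot bind it.

{4}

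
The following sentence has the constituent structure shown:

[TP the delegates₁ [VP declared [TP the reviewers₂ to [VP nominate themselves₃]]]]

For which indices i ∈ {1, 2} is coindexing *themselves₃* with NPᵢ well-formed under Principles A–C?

*themselves* is an anaphor, so Principle A applies: it must be bound in its binding domain.
Binding domain of *themselves₃*: the embedded TP, whose subject is the reviewers₂.
*the delegates₁* c-commands the anaphor but is outside its binding domain → cannot satisfy Principle A.
*the reviewers₂* c-commands the anaphor within its binding domain → licit binder.

{2}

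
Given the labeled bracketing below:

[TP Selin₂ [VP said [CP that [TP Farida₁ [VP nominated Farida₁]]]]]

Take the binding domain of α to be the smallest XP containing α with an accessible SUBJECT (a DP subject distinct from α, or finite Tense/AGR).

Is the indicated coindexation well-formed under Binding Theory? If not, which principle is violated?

The two coindexed NPs are *Farida₁* (the higher occurrence) and *Farida₁* (the lower occurrence).
*Farida₁* (the lower occurrence) is an R-expression. Principle C requires it to be free everywhere.
*Farida₁* (the higher occurrence) c-commands it and carries the same index.
The R-expression is bound → Principle C violation.

Principle C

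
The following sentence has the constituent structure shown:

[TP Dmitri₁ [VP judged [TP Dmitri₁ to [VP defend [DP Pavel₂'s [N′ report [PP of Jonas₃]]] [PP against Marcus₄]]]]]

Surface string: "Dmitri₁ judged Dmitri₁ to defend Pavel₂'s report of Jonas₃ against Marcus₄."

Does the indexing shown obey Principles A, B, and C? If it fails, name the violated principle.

The two coindexed NPs are *Dmitri₁* (the lower occurrence) and *Dmitri₁* (the higher occurrence).
*Dmitri₁* (the lower occurrence) is an R-expression. Principle C requires it to be free everywhere.
*Dmitri₁* (the higher occurrence) c-commands it and carries the same index.
The R-expression is bound → Principle C violation.

Principle C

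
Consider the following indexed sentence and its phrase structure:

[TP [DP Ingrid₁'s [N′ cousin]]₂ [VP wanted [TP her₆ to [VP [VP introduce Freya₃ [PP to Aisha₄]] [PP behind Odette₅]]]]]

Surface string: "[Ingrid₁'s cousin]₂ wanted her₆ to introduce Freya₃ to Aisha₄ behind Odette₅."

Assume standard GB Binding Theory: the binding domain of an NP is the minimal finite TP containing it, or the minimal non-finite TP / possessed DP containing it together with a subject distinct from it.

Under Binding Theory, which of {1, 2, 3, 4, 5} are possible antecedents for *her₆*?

{1}

*her* is a pronoun, so Principle B applies: it must be free in its binding domain.
Binding domain of *her₆*: the matrix TP, whose subject is [Ingrid₁'s cousin]₂.
*Ingrid₁* and the pronoun do not c-command one another → neither Principle B nor Principle C is at stake; coindexation permitted.
*[Ingrid₁'s cousin]₂* c-commands the pronoun within its binding domain → coindexation would violate Principle B.
*Freya₃*: the pronoun c-commands this R-expression → coindexation would violate Principle C on *Freya₃*.
*Aisha₄*: the pronoun c-commands this R-expression → coindexation would violate Principle C on *Aisha₄*.
*Odette₅*: the pronoun c-commands this R-expression → coindexation would violate Principle C on *Odette₅*.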